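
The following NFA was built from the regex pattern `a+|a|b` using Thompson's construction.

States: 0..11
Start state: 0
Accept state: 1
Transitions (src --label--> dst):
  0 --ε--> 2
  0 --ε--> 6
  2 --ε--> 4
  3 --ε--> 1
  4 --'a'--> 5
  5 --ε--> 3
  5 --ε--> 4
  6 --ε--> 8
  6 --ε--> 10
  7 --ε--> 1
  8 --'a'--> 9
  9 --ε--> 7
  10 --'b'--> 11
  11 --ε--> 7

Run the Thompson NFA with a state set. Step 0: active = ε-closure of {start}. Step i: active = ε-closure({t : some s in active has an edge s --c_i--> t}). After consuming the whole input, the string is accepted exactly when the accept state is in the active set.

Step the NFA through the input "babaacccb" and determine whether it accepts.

S₀ = ε-closure({0}) = {0,2,4,6,8,10}
'b' @ 1: {1,7,11}  [accepting]
'a' @ 2: {}  — state set empty
rest 'baacccb' ignored (set empty)
end set {} — state 1 not in

Answer: REJECT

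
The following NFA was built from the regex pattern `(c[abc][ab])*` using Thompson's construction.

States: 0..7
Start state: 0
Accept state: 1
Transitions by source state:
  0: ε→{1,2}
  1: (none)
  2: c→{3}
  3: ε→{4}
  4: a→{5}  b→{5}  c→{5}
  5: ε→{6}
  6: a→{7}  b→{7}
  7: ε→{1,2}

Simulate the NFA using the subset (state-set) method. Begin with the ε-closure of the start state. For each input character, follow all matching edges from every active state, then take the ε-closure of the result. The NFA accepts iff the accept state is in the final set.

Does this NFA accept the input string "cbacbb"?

Answer: ACCEPT

Trace:
start: ε-closure({0}) = {0,1,2}
'c' @ 1: {3,4}
'b' @ 2: {5,6}
'a' @ 3: {1,2,7}  ✓accept
'c' @ 4: {3,4}
'b' @ 5: {5,6}
'b' @ 6: {1,2,7}  ✓accept
end set {1,2,7} — state 1 in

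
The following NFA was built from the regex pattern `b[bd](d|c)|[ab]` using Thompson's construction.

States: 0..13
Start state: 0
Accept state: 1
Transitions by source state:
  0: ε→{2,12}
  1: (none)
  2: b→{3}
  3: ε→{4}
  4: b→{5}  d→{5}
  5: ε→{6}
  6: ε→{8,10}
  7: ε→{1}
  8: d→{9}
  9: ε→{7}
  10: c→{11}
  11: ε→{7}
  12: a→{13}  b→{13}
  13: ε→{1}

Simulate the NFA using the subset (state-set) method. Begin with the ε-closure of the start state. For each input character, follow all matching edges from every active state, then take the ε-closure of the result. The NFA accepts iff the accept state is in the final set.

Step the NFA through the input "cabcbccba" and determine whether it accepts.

Answer: REJECT

Trace:
S₀ = ε-closure({0}) = {0,2,12}
'c' @ 1: {}  — no active states
rest 'abcbccba' ignored (set empty)
after full input: {}  (accept=1 not in)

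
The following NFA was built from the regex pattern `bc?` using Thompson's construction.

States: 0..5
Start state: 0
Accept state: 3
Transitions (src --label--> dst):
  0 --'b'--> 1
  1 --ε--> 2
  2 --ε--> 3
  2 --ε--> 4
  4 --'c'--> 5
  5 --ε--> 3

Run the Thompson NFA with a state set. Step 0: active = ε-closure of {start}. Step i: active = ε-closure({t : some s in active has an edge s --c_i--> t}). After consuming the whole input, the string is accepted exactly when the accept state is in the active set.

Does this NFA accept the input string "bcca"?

start: ε-closure({0}) = {0}
'b' @ 1: {1,2,3,4}  [accepting]
'c' @ 2: {3,5}  [accepting]
'c' @ 3: {}  — state set empty
rest 'a' ignored (set empty)
final: {}; accept 3 not in set

Answer: REJECT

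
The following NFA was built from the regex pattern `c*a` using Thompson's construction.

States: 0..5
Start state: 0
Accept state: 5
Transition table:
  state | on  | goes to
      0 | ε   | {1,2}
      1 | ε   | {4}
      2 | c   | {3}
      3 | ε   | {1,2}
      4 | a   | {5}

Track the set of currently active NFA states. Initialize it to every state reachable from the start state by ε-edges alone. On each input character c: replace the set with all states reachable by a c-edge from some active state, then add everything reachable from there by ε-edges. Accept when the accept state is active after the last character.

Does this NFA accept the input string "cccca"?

Answer: ACCEPT

Steps:
S₀ = ε-closure({0}) = {0,1,2,4}
'c' @ 1: {1,2,3,4}
'c' @ 2: {1,2,3,4}
'c' @ 3: {1,2,3,4}
'c' @ 4: {1,2,3,4}
'a' @ 5: {5}  ✓accept
after full input: {5}  (accept=5 in)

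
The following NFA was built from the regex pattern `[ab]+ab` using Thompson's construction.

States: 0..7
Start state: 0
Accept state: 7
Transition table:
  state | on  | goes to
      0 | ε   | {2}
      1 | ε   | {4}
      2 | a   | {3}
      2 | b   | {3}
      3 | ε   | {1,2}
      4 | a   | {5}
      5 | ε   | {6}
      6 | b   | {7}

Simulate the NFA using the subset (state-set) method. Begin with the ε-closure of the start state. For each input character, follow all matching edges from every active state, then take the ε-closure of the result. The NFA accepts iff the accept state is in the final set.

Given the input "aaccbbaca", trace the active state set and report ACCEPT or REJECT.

initial (ε-close {0}): {0,2}
'a' @ 1: {1,2,3,4}
'a' @ 2: {1,2,3,4,5,6}
'c' @ 3: {}  — no active states
rest 'cbbaca' ignored (set empty)
end set {} — state 7 not in

Answer: REJECT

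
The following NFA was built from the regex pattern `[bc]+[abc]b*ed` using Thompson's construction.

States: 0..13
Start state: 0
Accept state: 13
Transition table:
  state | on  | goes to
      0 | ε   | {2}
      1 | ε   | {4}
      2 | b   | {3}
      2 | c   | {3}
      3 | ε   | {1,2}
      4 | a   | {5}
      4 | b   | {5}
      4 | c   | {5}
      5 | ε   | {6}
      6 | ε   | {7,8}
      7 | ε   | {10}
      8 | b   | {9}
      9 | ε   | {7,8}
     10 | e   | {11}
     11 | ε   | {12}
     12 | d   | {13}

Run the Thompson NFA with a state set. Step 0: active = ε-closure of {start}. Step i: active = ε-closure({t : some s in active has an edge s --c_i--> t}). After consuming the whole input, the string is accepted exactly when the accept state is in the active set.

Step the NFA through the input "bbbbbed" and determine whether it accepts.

Answer: ACCEPT

Trace:
start: ε-closure({0}) = {0,2}
'b' @ 1: {1,2,3,4}
'b' @ 2: {1,2,3,4,5,6,7,8,10}
'b' @ 3: {1,2,3,4,5,6,7,8,9,10}
'b' @ 4: {1,2,3,4,5,6,7,8,9,10}
'b' @ 5: {1,2,3,4,5,6,7,8,9,10}
'e' @ 6: {11,12}
'd' @ 7: {13}  (accept∈set)
after full input: {13}  (accept=13 in)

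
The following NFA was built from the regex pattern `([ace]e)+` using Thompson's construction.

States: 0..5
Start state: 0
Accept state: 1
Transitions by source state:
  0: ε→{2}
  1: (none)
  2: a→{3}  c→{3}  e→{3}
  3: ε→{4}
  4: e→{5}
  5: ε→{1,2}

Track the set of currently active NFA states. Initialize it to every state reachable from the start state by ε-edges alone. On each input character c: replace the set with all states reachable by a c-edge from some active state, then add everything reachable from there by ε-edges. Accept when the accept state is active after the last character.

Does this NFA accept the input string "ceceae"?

initial (ε-close {0}): {0,2}
'c' @ 1: {3,4}
'e' @ 2: {1,2,5}  ✓accept
'c' @ 3: {3,4}
'e' @ 4: {1,2,5}  ✓accept
'a' @ 5: {3,4}
'e' @ 6: {1,2,5}  ✓accept
after full input: {1,2,5}  (accept=1 in)

Answer: ACCEPT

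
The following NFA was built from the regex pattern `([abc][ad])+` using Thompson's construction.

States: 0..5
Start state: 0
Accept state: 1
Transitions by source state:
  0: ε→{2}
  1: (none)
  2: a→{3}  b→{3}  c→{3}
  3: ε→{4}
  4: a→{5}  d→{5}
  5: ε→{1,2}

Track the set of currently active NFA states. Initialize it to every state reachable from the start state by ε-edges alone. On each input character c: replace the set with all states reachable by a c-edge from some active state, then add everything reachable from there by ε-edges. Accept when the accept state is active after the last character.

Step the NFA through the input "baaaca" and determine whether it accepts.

Answer: ACCEPT

Steps:
start: ε-closure({0}) = {0,2}
'b' @ 1: {3,4}
'a' @ 2: {1,2,5}  (accept∈set)
'a' @ 3: {3,4}
'a' @ 4: {1,2,5}  (accept∈set)
'c' @ 5: {3,4}
'a' @ 6: {1,2,5}  (accept∈set)
end set {1,2,5} — state 1 in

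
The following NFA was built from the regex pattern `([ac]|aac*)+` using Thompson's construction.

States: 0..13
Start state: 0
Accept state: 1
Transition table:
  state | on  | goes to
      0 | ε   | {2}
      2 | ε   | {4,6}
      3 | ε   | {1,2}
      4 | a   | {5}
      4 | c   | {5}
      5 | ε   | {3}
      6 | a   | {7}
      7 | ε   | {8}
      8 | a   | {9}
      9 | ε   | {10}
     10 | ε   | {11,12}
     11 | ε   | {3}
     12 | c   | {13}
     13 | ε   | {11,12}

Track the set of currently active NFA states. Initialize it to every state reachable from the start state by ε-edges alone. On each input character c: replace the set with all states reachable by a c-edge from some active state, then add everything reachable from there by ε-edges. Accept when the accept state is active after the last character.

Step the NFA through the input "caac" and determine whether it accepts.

Answer: ACCEPT

Derivation:
initial (ε-close {0}): {0,2,4,6}
'c' @ 1: {1,2,3,4,5,6}  ✓accept
'a' @ 2: {1,2,3,4,5,6,7,8}  ✓accept
'a' @ 3: {1,2,3,4,5,6,7,8,9,10,11,12}  ✓accept
'c' @ 4: {1,2,3,4,5,6,11,12,13}  ✓accept
final: {1,2,3,4,5,6,11,12,13}; accept 1 in set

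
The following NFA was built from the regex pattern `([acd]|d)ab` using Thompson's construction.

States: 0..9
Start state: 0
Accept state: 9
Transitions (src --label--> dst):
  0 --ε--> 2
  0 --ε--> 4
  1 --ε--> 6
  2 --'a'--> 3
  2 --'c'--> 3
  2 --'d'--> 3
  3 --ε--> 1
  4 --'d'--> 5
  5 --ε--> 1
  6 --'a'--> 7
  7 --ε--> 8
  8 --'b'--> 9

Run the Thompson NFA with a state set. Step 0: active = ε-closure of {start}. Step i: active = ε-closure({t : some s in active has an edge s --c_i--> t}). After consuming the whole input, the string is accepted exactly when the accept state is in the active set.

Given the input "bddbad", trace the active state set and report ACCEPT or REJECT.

start: ε-closure({0}) = {0,2,4}
'b' @ 1: {}  — dead — no transitions
rest 'ddbad' ignored (set empty)
after full input: {}  (accept=9 not in)

Answer: REJECT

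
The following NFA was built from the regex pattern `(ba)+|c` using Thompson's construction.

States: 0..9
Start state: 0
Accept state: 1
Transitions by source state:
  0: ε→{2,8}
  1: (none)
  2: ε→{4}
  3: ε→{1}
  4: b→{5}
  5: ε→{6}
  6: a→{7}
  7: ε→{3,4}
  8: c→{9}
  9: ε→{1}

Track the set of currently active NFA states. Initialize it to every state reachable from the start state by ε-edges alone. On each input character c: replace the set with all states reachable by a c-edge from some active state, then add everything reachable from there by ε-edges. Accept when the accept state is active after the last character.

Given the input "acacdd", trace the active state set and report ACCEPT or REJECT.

Answer: REJECT

Trace:
start: ε-closure({0}) = {0,2,4,8}
'a' @ 1: {}  — no active states
rest 'cacdd' ignored (set empty)
final: {}; accept 1 not in set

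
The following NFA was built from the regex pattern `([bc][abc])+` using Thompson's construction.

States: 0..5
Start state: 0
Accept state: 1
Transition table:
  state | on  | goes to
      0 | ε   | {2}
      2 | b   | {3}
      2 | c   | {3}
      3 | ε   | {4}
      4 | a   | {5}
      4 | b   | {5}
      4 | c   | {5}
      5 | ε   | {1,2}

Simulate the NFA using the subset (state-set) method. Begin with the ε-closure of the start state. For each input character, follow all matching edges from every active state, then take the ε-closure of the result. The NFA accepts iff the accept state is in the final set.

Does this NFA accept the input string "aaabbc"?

Answer: REJECT

Trace:
S₀ = ε-closure({0}) = {0,2}
'a' @ 1: {}  — dead — no transitions
rest 'aabbc' ignored (set empty)
end set {} — state 1 not in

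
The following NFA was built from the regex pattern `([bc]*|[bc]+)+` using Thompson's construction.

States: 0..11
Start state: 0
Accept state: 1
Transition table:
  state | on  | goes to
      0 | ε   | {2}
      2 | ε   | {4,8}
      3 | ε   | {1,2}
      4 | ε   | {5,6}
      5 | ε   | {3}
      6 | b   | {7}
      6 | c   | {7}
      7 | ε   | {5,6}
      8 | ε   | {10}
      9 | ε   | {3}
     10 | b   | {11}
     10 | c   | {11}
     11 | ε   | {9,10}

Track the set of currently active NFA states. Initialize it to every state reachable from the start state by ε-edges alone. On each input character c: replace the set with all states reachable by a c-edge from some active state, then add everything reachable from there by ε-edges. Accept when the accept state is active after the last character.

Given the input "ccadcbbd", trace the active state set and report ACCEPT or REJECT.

Answer: REJECT

Trace:
S₀ = ε-closure({0}) = {0,1,2,3,4,5,6,8,10}
'c' @ 1: {1,2,3,4,5,6,7,8,9,10,11}  (accept∈set)
'c' @ 2: {1,2,3,4,5,6,7,8,9,10,11}  (accept∈set)
'a' @ 3: {}  — no active states
rest 'dcbbd' ignored (set empty)
after full input: {}  (accept=1 not in)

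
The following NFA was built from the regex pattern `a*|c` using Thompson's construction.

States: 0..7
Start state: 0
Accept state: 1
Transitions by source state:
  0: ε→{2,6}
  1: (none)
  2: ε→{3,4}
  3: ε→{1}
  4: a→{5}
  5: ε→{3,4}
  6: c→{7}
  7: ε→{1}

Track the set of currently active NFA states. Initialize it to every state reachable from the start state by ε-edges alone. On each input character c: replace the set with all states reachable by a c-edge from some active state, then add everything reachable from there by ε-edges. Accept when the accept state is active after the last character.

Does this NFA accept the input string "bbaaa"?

Answer: REJECT

Trace:
start: ε-closure({0}) = {0,1,2,3,4,6}
'b' @ 1: {}  — dead — no transitions
rest 'baaa' ignored (set empty)
final: {}; accept 1 not in set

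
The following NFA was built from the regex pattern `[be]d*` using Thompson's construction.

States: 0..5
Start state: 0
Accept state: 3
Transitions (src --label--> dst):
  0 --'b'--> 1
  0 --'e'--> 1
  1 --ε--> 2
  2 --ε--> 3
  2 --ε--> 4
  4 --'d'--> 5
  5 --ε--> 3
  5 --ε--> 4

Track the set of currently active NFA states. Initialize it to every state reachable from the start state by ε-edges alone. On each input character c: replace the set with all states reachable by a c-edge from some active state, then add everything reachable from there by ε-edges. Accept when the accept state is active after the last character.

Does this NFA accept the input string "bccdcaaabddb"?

Answer: REJECT

Trace:
S₀ = ε-closure({0}) = {0}
'b' @ 1: {1,2,3,4}  (accept∈set)
'c' @ 2: {}  — dead — no transitions
rest 'cdcaaabddb' ignored (set empty)
after full input: {}  (accept=3 not in)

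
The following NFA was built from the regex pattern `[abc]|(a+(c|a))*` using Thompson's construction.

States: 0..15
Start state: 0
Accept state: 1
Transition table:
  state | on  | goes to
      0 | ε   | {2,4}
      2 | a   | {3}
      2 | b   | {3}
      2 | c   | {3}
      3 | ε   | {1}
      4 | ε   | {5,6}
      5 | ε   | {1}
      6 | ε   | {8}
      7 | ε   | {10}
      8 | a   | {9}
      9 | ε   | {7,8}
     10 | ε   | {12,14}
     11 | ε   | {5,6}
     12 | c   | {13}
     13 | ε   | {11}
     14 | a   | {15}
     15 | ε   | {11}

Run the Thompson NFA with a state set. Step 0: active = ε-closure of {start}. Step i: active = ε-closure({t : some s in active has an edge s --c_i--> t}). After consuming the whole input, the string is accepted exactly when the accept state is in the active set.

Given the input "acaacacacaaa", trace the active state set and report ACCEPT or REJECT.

Answer: ACCEPT

Derivation:
start: ε-closure({0}) = {0,1,2,4,5,6,8}
'a' @ 1: {1,3,7,8,9,10,12,14}  ✓accept
'c' @ 2: {1,5,6,8,11,13}  ✓accept
'a' @ 3: {7,8,9,10,12,14}
'a' @ 4: {1,5,6,7,8,9,10,11,12,14,15}  ✓accept
'c' @ 5: {1,5,6,8,11,13}  ✓accept
'a' @ 6: {7,8,9,10,12,14}
'c' @ 7: {1,5,6,8,11,13}  ✓accept
'a' @ 8: {7,8,9,10,12,14}
'c' @ 9: {1,5,6,8,11,13}  ✓accept
'a' @ 10: {7,8,9,10,12,14}
'a' @ 11: {1,5,6,7,8,9,10,11,12,14,15}  ✓accept
'a' @ 12: {1,5,6,7,8,9,10,11,12,14,15}  ✓accept
end set {1,5,6,7,8,9,10,11,12,14,15} — state 1 in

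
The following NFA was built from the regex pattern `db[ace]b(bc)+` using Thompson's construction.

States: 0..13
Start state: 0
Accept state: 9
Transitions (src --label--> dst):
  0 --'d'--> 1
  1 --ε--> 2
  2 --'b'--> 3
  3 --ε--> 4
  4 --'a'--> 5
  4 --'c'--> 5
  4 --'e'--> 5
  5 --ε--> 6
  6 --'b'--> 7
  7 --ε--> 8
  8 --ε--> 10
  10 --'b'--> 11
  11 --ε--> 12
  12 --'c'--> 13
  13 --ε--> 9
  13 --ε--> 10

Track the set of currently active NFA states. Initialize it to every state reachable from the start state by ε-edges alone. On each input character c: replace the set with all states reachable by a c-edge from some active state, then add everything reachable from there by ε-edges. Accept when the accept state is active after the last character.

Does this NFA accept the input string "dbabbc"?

initial (ε-close {0}): {0}
'd' @ 1: {1,2}
'b' @ 2: {3,4}
'a' @ 3: {5,6}
'b' @ 4: {7,8,10}
'b' @ 5: {11,12}
'c' @ 6: {9,10,13}  (accept∈set)
after full input: {9,10,13}  (accept=9 in)

Answer: ACCEPT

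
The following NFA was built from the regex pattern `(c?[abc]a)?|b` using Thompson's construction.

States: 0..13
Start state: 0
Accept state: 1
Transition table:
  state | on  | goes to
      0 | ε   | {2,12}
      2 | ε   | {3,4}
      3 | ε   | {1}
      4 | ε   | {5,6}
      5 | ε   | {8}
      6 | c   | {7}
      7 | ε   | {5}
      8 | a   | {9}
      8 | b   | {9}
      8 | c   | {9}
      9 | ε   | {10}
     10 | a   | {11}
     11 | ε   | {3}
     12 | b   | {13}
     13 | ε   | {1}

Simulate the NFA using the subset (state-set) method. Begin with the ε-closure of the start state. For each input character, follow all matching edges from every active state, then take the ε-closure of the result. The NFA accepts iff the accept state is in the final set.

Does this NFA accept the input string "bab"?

Answer: REJECT

Derivation:
start: ε-closure({0}) = {0,1,2,3,4,5,6,8,12}
'b' @ 1: {1,9,10,13}  ✓accept
'a' @ 2: {1,3,11}  ✓accept
'b' @ 3: {}  — dead — no transitions
final: {}; accept 1 not in set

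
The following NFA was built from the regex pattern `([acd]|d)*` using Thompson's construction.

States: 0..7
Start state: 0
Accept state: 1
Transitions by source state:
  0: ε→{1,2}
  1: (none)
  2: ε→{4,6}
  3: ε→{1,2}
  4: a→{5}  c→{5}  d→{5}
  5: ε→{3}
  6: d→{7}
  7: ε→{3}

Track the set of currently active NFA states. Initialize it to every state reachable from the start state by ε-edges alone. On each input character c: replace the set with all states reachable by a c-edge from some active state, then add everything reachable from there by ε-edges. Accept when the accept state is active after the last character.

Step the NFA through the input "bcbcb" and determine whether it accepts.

S₀ = ε-closure({0}) = {0,1,2,4,6}
'b' @ 1: {}  — no active states
rest 'cbcb' ignored (set empty)
after full input: {}  (accept=1 not in)

Answer: REJECT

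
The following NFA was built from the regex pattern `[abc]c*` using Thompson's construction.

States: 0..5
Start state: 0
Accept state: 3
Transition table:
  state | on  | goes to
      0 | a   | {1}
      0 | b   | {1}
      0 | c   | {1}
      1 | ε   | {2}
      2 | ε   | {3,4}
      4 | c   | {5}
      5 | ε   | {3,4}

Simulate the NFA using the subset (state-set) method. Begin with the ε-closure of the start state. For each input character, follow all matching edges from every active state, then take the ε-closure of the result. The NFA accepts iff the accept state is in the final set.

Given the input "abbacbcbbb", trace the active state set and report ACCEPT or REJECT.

S₀ = ε-closure({0}) = {0}
'a' @ 1: {1,2,3,4}  [accepting]
'b' @ 2: {}  — dead — no transitions
rest 'bacbcbbb' ignored (set empty)
after full input: {}  (accept=3 not in)

Answer: REJECT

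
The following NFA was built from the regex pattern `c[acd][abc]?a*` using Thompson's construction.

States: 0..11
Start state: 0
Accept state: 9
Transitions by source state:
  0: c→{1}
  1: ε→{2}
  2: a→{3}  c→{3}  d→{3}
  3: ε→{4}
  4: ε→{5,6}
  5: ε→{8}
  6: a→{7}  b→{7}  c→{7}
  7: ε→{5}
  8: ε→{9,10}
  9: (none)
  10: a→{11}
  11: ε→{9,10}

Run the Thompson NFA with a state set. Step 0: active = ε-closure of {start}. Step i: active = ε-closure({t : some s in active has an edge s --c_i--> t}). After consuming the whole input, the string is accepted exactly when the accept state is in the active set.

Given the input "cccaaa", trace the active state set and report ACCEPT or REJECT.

S₀ = ε-closure({0}) = {0}
'c' @ 1: {1,2}
'c' @ 2: {3,4,5,6,8,9,10}  [accepting]
'c' @ 3: {5,7,8,9,10}  [accepting]
'a' @ 4: {9,10,11}  [accepting]
'a' @ 5: {9,10,11}  [accepting]
'a' @ 6: {9,10,11}  [accepting]
end set {9,10,11} — state 9 in

Answer: ACCEPT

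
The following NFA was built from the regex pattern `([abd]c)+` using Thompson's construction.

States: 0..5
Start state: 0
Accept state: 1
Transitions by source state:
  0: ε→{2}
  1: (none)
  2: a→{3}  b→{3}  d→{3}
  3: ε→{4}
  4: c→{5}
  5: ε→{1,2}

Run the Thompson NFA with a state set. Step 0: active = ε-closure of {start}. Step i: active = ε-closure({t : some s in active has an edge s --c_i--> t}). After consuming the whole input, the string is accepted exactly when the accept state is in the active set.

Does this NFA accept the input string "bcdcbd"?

S₀ = ε-closure({0}) = {0,2}
'b' @ 1: {3,4}
'c' @ 2: {1,2,5}  ✓accept
'd' @ 3: {3,4}
'c' @ 4: {1,2,5}  ✓accept
'b' @ 5: {3,4}
'd' @ 6: {}  — state set empty
final: {}; accept 1 not in set

Answer: REJECT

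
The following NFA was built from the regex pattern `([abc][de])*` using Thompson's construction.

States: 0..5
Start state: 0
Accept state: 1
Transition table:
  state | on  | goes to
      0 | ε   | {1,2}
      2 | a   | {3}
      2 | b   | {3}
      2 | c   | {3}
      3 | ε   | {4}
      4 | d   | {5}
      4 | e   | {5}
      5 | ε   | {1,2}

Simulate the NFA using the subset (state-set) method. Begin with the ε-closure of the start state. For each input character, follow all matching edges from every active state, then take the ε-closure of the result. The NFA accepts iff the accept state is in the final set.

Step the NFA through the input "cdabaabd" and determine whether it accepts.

initial (ε-close {0}): {0,1,2}
'c' @ 1: {3,4}
'd' @ 2: {1,2,5}  (accept∈set)
'a' @ 3: {3,4}
'b' @ 4: {}  — no active states
rest 'aabd' ignored (set empty)
after full input: {}  (accept=1 not in)

Answer: REJECT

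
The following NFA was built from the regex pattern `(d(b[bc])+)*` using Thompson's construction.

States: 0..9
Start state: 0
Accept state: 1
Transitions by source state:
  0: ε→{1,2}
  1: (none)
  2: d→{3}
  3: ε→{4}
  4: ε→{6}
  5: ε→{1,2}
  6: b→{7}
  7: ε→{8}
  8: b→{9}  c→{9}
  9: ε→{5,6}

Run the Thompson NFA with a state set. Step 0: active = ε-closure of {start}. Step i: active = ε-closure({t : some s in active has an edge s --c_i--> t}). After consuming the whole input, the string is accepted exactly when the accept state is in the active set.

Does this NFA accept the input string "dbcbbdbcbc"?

Answer: ACCEPT

Steps:
S₀ = ε-closure({0}) = {0,1,2}
'd' @ 1: {3,4,6}
'b' @ 2: {7,8}
'c' @ 3: {1,2,5,6,9}  ✓accept
'b' @ 4: {7,8}
'b' @ 5: {1,2,5,6,9}  ✓accept
'd' @ 6: {3,4,6}
'b' @ 7: {7,8}
'c' @ 8: {1,2,5,6,9}  ✓accept
'b' @ 9: {7,8}
'c' @ 10: {1,2,5,6,9}  ✓accept
final: {1,2,5,6,9}; accept 1 in set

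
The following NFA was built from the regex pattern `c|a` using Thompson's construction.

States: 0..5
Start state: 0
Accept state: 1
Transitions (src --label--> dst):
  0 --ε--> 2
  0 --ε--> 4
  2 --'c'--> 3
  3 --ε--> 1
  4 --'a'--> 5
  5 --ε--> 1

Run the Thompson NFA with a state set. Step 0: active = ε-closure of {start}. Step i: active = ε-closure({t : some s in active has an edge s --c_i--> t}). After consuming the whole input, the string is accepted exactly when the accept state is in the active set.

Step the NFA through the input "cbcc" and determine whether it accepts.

initial (ε-close {0}): {0,2,4}
'c' @ 1: {1,3}  [accepting]
'b' @ 2: {}  — dead — no transitions
rest 'cc' ignored (set empty)
final: {}; accept 1 not in set

Answer: REJECT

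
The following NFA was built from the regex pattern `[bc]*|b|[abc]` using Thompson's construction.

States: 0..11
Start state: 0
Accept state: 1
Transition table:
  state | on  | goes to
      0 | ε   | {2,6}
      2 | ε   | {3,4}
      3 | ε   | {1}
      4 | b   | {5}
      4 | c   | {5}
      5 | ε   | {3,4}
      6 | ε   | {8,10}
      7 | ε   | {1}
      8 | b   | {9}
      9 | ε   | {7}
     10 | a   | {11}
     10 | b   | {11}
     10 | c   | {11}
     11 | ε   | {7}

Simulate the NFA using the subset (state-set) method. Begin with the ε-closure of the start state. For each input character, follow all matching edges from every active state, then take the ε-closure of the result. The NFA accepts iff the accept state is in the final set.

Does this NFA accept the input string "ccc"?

S₀ = ε-closure({0}) = {0,1,2,3,4,6,8,10}
'c' @ 1: {1,3,4,5,7,11}  ✓accept
'c' @ 2: {1,3,4,5}  ✓accept
'c' @ 3: {1,3,4,5}  ✓accept
end set {1,3,4,5} — state 1 in

Answer: ACCEPT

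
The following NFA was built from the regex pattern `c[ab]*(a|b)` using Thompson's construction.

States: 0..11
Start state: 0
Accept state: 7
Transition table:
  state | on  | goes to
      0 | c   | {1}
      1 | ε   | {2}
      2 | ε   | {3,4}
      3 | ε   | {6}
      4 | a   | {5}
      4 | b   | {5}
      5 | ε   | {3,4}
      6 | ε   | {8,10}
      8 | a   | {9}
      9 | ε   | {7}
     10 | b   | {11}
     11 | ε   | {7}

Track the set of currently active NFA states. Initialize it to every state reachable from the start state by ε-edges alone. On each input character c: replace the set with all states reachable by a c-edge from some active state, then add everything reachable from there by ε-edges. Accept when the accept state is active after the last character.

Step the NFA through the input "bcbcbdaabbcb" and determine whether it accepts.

Answer: REJECT

Derivation:
S₀ = ε-closure({0}) = {0}
'b' @ 1: {}  — dead — no transitions
rest 'cbcbdaabbcb' ignored (set empty)
final: {}; accept 7 not in set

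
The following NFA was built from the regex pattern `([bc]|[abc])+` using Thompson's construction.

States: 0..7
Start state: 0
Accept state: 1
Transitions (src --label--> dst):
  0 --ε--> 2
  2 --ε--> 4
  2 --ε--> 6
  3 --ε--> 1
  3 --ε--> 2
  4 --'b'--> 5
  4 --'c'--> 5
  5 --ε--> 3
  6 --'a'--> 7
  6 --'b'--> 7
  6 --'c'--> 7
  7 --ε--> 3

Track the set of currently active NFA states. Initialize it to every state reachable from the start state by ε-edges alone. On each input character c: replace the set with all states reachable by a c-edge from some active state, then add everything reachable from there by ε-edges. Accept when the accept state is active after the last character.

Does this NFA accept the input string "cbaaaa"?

Answer: ACCEPT

Derivation:
start: ε-closure({0}) = {0,2,4,6}
'c' @ 1: {1,2,3,4,5,6,7}  (accept∈set)
'b' @ 2: {1,2,3,4,5,6,7}  (accept∈set)
'a' @ 3: {1,2,3,4,6,7}  (accept∈set)
'a' @ 4: {1,2,3,4,6,7}  (accept∈set)
'a' @ 5: {1,2,3,4,6,7}  (accept∈set)
'a' @ 6: {1,2,3,4,6,7}  (accept∈set)
end set {1,2,3,4,6,7} — state 1 in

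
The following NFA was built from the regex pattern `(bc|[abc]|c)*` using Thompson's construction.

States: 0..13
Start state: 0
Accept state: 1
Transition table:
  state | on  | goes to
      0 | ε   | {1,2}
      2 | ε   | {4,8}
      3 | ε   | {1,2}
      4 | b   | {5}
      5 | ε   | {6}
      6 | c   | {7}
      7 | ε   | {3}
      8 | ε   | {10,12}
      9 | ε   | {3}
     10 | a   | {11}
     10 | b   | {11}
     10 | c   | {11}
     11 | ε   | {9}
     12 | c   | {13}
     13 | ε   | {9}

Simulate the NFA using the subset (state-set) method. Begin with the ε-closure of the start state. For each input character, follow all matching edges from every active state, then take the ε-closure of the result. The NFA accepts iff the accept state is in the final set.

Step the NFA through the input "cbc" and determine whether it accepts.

S₀ = ε-closure({0}) = {0,1,2,4,8,10,12}
'c' @ 1: {1,2,3,4,8,9,10,11,12,13}  (accept∈set)
'b' @ 2: {1,2,3,4,5,6,8,9,10,11,12}  (accept∈set)
'c' @ 3: {1,2,3,4,7,8,9,10,11,12,13}  (accept∈set)
end set {1,2,3,4,7,8,9,10,11,12,13} — state 1 in

Answer: ACCEPT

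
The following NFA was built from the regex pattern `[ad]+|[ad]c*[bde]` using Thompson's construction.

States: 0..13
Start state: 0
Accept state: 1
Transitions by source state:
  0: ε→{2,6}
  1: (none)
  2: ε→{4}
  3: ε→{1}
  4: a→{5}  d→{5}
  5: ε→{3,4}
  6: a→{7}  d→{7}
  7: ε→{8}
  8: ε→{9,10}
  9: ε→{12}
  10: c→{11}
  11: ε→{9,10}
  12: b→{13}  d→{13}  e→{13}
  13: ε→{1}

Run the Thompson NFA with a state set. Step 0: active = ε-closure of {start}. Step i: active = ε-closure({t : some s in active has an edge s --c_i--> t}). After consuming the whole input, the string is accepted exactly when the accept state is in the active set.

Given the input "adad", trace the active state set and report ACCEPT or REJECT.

start: ε-closure({0}) = {0,2,4,6}
'a' @ 1: {1,3,4,5,7,8,9,10,12}  [accepting]
'd' @ 2: {1,3,4,5,13}  [accepting]
'a' @ 3: {1,3,4,5}  [accepting]
'd' @ 4: {1,3,4,5}  [accepting]
final: {1,3,4,5}; accept 1 in set

Answer: ACCEPT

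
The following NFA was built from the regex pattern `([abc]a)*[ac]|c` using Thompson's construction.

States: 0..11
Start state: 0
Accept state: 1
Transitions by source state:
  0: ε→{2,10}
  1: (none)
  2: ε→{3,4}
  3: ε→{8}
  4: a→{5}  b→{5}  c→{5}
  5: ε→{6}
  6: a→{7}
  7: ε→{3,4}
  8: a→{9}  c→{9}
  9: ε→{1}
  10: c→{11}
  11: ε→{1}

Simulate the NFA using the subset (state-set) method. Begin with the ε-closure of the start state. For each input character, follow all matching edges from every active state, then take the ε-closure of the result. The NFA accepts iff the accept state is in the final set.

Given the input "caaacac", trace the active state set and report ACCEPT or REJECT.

Answer: ACCEPT

Steps:
S₀ = ε-closure({0}) = {0,2,3,4,8,10}
'c' @ 1: {1,5,6,9,11}  (accept∈set)
'a' @ 2: {3,4,7,8}
'a' @ 3: {1,5,6,9}  (accept∈set)
'a' @ 4: {3,4,7,8}
'c' @ 5: {1,5,6,9}  (accept∈set)
'a' @ 6: {3,4,7,8}
'c' @ 7: {1,5,6,9}  (accept∈set)
after full input: {1,5,6,9}  (accept=1 in)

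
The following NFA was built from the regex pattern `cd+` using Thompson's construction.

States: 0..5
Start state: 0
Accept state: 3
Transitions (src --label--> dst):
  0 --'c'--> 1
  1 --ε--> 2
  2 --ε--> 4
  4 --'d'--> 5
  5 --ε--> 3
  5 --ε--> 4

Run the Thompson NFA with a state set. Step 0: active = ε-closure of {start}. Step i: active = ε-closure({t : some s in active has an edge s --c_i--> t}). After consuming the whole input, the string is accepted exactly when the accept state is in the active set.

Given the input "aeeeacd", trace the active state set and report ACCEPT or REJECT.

Answer: REJECT

Steps:
start: ε-closure({0}) = {0}
'a' @ 1: {}  — dead — no transitions
rest 'eeeacd' ignored (set empty)
final: {}; accept 3 not in set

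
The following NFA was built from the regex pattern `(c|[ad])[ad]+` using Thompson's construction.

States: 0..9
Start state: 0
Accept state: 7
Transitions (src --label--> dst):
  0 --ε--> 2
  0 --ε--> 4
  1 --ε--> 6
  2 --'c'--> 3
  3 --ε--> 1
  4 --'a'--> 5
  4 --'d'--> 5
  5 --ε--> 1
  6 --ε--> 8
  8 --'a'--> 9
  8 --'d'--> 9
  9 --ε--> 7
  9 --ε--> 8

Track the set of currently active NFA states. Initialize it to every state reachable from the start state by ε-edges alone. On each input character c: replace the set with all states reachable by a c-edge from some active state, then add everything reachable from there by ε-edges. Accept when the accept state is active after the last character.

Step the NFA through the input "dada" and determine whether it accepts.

Answer: ACCEPT

Steps:
start: ε-closure({0}) = {0,2,4}
'd' @ 1: {1,5,6,8}
'a' @ 2: {7,8,9}  (accept∈set)
'd' @ 3: {7,8,9}  (accept∈set)
'a' @ 4: {7,8,9}  (accept∈set)
after full input: {7,8,9}  (accept=7 in)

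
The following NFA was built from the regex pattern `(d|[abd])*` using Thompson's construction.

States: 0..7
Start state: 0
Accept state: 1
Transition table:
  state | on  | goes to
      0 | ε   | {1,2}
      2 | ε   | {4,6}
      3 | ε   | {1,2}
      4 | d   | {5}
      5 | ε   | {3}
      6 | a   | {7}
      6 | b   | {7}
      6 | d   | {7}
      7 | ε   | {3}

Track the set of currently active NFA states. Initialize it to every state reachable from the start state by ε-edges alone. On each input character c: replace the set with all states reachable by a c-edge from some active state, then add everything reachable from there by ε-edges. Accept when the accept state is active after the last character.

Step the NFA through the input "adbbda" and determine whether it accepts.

initial (ε-close {0}): {0,1,2,4,6}
'a' @ 1: {1,2,3,4,6,7}  ✓accept
'd' @ 2: {1,2,3,4,5,6,7}  ✓accept
'b' @ 3: {1,2,3,4,6,7}  ✓accept
'b' @ 4: {1,2,3,4,6,7}  ✓accept
'd' @ 5: {1,2,3,4,5,6,7}  ✓accept
'a' @ 6: {1,2,3,4,6,7}  ✓accept
end set {1,2,3,4,6,7} — state 1 in

Answer: ACCEPT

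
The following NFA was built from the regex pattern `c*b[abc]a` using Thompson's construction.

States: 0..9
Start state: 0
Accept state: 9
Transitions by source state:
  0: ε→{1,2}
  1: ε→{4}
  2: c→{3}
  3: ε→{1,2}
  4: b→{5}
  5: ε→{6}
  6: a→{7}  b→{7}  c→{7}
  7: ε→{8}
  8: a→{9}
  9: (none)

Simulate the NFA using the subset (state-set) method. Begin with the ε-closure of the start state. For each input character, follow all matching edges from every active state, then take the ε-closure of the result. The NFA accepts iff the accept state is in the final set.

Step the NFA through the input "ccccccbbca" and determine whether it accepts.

Answer: REJECT

Steps:
start: ε-closure({0}) = {0,1,2,4}
'c' @ 1: {1,2,3,4}
'c' @ 2: {1,2,3,4}
'c' @ 3: {1,2,3,4}
'c' @ 4: {1,2,3,4}
'c' @ 5: {1,2,3,4}
'c' @ 6: {1,2,3,4}
'b' @ 7: {5,6}
'b' @ 8: {7,8}
'c' @ 9: {}  — no active states
rest 'a' ignored (set empty)
final: {}; accept 9 not in set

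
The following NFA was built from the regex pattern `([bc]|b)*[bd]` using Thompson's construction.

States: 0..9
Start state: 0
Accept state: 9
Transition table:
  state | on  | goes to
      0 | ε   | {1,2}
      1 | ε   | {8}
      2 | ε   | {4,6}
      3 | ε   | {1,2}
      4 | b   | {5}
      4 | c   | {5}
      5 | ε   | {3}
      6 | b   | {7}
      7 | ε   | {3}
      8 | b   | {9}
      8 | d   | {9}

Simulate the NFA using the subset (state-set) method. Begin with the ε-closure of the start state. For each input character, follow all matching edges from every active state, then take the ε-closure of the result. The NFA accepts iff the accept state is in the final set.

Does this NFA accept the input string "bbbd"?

Answer: ACCEPT

Derivation:
initial (ε-close {0}): {0,1,2,4,6,8}
'b' @ 1: {1,2,3,4,5,6,7,8,9}  [accepting]
'b' @ 2: {1,2,3,4,5,6,7,8,9}  [accepting]
'b' @ 3: {1,2,3,4,5,6,7,8,9}  [accepting]
'd' @ 4: {9}  [accepting]
end set {9} — state 9 in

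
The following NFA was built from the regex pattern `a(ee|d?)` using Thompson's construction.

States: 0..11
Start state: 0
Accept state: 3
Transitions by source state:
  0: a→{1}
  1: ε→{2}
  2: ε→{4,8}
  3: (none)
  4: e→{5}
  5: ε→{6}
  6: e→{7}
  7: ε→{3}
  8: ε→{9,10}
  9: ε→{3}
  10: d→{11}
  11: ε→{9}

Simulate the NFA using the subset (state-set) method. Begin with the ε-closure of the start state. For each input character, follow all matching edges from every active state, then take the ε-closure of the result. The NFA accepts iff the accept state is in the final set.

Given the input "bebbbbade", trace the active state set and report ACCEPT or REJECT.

S₀ = ε-closure({0}) = {0}
'b' @ 1: {}  — state set empty
rest 'ebbbbade' ignored (set empty)
final: {}; accept 3 not in set

Answer: REJECT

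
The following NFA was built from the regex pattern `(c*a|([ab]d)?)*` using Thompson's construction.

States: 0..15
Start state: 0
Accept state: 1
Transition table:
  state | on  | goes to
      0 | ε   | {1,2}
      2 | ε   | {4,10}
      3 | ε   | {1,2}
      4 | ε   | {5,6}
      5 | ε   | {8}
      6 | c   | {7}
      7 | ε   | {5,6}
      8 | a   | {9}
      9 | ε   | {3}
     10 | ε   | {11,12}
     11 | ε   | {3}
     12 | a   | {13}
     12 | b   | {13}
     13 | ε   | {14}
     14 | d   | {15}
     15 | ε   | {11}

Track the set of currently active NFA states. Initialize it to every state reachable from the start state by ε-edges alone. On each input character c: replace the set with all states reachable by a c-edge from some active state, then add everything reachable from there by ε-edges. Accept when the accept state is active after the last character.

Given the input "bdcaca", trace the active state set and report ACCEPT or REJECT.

start: ε-closure({0}) = {0,1,2,3,4,5,6,8,10,11,12}
'b' @ 1: {13,14}
'd' @ 2: {1,2,3,4,5,6,8,10,11,12,15}  ✓accept
'c' @ 3: {5,6,7,8}
'a' @ 4: {1,2,3,4,5,6,8,9,10,11,12}  ✓accept
'c' @ 5: {5,6,7,8}
'a' @ 6: {1,2,3,4,5,6,8,9,10,11,12}  ✓accept
end set {1,2,3,4,5,6,8,9,10,11,12} — state 1 in

Answer: ACCEPT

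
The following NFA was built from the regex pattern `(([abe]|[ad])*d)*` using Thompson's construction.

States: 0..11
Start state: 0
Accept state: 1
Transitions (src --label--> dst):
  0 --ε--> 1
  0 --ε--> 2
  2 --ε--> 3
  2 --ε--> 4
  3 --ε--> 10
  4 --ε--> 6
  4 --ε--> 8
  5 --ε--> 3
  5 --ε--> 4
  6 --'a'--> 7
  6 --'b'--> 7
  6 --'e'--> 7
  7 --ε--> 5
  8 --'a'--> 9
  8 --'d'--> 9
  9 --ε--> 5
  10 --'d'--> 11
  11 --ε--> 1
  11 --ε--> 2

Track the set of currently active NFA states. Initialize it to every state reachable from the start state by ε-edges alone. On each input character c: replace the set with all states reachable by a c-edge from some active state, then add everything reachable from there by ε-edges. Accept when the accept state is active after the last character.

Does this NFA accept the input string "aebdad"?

Answer: ACCEPT

Derivation:
start: ε-closure({0}) = {0,1,2,3,4,6,8,10}
'a' @ 1: {3,4,5,6,7,8,9,10}
'e' @ 2: {3,4,5,6,7,8,10}
'b' @ 3: {3,4,5,6,7,8,10}
'd' @ 4: {1,2,3,4,5,6,8,9,10,11}  [accepting]
'a' @ 5: {3,4,5,6,7,8,9,10}
'd' @ 6: {1,2,3,4,5,6,8,9,10,11}  [accepting]
final: {1,2,3,4,5,6,8,9,10,11}; accept 1 in set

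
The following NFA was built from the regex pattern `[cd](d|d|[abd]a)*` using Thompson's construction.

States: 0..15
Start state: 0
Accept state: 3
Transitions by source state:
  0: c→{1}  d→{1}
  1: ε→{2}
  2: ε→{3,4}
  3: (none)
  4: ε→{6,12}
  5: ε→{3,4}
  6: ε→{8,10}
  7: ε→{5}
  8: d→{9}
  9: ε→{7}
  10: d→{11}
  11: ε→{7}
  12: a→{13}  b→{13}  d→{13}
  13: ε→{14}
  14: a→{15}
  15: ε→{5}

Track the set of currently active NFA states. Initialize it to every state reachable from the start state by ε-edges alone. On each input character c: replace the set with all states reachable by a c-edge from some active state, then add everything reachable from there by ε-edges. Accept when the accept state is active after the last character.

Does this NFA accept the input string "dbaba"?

Answer: ACCEPT

Derivation:
start: ε-closure({0}) = {0}
'd' @ 1: {1,2,3,4,6,8,10,12}  (accept∈set)
'b' @ 2: {13,14}
'a' @ 3: {3,4,5,6,8,10,12,15}  (accept∈set)
'b' @ 4: {13,14}
'a' @ 5: {3,4,5,6,8,10,12,15}  (accept∈set)
final: {3,4,5,6,8,10,12,15}; accept 3 in set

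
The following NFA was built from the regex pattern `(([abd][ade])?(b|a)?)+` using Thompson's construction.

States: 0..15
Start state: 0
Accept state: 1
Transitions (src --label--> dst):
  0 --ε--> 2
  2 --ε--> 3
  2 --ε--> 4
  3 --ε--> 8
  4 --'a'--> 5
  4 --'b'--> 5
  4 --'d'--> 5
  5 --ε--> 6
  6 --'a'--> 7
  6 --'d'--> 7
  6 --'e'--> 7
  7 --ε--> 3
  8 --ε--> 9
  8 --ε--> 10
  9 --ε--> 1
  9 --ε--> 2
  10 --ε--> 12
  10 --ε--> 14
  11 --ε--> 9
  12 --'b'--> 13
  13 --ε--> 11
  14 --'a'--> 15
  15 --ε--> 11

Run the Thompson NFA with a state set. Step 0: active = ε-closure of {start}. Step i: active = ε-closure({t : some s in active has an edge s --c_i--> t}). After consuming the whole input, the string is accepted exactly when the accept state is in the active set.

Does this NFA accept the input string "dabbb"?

Answer: ACCEPT

Trace:
start: ε-closure({0}) = {0,1,2,3,4,8,9,10,12,14}
'd' @ 1: {5,6}
'a' @ 2: {1,2,3,4,7,8,9,10,12,14}  [accepting]
'b' @ 3: {1,2,3,4,5,6,8,9,10,11,12,13,14}  [accepting]
'b' @ 4: {1,2,3,4,5,6,8,9,10,11,12,13,14}  [accepting]
'b' @ 5: {1,2,3,4,5,6,8,9,10,11,12,13,14}  [accepting]
after full input: {1,2,3,4,5,6,8,9,10,11,12,13,14}  (accept=1 in)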